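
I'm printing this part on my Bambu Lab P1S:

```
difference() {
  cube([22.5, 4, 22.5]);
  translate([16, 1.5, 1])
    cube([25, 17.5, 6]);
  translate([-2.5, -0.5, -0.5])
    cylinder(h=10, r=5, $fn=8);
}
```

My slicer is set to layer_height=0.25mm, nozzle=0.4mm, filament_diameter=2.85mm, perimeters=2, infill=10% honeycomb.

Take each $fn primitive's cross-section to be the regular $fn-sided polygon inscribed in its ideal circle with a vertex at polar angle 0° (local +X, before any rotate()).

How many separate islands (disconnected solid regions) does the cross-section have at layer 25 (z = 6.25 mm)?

At z = 6.25 mm: the 22.5×4 cube contributes its full rectangle; the cube at (16, 1.5) (footprint 25×17.5) is included at this height; the r=5 cylinder at (-2.5, -0.5) contributes a regular 8-gon of circumradius 5; After the difference (first − rest): starting from the 22.5×4 cube, the 25×17.5 cube at (16, 1.5) partially overlaps it — only the 16.25 mm² overlap (of its 437.50 mm²) is removed, clipping the outline; the r=5 cylinder at (-2.5, -0.5) partially overlaps it — only the 5.27 mm² overlap (of its 70.71 mm²) is removed, clipping the outline — 1 connected region. Overall, the cross-section is a single solid region. Island count = 1.

1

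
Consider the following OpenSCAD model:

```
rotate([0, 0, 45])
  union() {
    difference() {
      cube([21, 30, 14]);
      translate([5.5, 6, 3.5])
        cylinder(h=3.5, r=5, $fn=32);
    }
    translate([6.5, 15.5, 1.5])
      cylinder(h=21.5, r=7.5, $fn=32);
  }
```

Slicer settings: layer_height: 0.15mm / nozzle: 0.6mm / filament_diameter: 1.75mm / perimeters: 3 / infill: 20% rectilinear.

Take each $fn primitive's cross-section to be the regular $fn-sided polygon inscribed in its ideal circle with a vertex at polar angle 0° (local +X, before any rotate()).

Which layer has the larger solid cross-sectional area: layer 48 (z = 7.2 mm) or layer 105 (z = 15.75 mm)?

layer 48 (z = 7.2 mm)

Layer 48 (z = 7.2): the cube is present — its section is the full 21×30 rectangle (area 630.00 mm²); the cylinder at (5.5, 6) is not intersected at this z (z outside [3.5, 7]); After the difference (first − rest): none of the subtracted shapes is present at this height, so the 21×30 cube is unchanged — area = 630.00 mm²; the cylinder at (6.5, 15.5): section is a regular 32-gon, circumradius r=7.5 (area = (32/2)·7.500²·sin(360°/32) = 175.58 mm²); Combining (union): the regions partially overlap — summed areas 805.58 mm² minus the doubly-counted overlap 170.71 mm² gives 634.87 mm² — area = 634.87 mm²; (whole slice rotated 45° about Z — lengths, areas and connectivity unchanged). So its area = 634.87 mm². Layer 105 (z = 15.75): the cube does not reach this height (z outside [0, 14]); the cylinder at (5.5, 6) is absent (z outside [3.5, 7]); Subtracting the remaining from the first: the first operand is absent here, so nothing remains; the r=7.5 cylinder at (6.5, 15.5) contributes a regular 32-gon of circumradius 7.5 (area = (32/2)·7.500²·sin(360°/32) = 175.58 mm²); Combining (union): only the r=7.5 cylinder at (6.5, 15.5) is present, so the union is just that shape — area = 175.58 mm²; (rotated 45° about Z; rotation is an isometry so areas/perimeters/island counts are preserved). So its area = 175.58 mm². Layer 48 is larger (634.87 vs 175.58 mm²).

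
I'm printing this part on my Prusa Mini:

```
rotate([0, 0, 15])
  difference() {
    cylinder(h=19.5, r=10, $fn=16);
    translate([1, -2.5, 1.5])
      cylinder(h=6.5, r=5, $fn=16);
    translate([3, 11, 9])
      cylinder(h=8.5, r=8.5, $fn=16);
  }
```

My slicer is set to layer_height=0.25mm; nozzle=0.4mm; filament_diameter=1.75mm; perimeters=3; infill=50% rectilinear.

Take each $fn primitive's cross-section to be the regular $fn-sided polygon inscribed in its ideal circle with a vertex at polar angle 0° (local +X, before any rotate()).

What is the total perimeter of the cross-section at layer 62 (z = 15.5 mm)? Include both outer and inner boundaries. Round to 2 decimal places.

At z = 15.5 mm: the cylinder: section is a regular 16-gon, circumradius r=10 (perimeter = 2·16·10.000·sin(180°/16) = 62.43 mm); the cylinder at (1, -2.5) is not intersected at this z (z outside [1.5, 8]); the r=8.5 cylinder at (3, 11) contributes a regular 16-gon of circumradius 8.5 (perimeter = 2·16·8.500·sin(180°/16) = 53.06 mm); Taking the first minus the rest: starting from the r=10 cylinder, the r=8.5 cylinder at (3, 11) partially overlaps it — only the 67.78 mm² overlap (of its 221.19 mm²) is removed, clipping the outline — boundary = 63.36 mm; (rotated 15° about Z; rotation is an isometry so areas/perimeters/island counts are preserved). Overall, the cross-section is a single solid region. Total boundary length (outer) = 63.36 mm.

63.36 mm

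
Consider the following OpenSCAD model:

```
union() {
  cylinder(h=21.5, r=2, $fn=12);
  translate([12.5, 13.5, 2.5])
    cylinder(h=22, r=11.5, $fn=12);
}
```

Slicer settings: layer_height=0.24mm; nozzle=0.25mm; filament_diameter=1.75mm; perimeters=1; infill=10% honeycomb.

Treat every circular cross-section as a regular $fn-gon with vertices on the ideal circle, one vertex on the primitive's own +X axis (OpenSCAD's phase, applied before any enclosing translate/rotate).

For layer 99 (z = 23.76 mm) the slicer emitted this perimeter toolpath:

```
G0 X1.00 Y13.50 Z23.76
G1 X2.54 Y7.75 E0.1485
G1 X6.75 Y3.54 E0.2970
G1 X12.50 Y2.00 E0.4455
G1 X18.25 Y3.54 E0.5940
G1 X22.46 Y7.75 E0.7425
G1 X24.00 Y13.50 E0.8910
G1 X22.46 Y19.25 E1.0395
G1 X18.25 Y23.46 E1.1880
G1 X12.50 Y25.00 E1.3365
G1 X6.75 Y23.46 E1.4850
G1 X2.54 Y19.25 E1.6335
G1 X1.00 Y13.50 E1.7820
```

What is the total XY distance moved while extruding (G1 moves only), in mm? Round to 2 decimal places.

Sum the Euclidean lengths of each G1 segment: total = 71.44 mm.

71.44 mm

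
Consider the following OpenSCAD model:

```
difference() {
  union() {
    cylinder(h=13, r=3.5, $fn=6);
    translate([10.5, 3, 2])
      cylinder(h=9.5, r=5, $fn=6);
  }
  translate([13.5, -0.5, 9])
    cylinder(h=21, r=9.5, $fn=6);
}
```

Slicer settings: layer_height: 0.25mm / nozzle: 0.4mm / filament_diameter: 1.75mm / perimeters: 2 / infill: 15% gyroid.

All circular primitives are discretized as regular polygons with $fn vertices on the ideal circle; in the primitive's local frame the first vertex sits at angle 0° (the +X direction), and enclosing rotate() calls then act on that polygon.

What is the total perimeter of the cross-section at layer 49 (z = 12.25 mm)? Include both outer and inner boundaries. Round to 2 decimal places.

At z = 12.25 mm: the r=3.5 cylinder contributes a regular 6-gon of circumradius 3.5 (perimeter = 2·6·3.500·sin(180°/6) = 21.00 mm); the cylinder at (10.5, 3) does not reach this height (z outside [2, 11.5]); Taking the union: only the r=3.5 cylinder is present, so the union is just that shape — boundary = 21.00 mm; the cylinder at (13.5, -0.5): section is a regular 6-gon, circumradius r=9.5 (perimeter = 2·6·9.500·sin(180°/6) = 57.00 mm); Subtracting the remaining from the first: starting from the result so far, the r=9.5 cylinder at (13.5, -0.5) misses the remaining region (no effect) — boundary = 21.00 mm. Overall, the cross-section is a single solid region. Total boundary length (outer) = 21.00 mm.

21.00 mm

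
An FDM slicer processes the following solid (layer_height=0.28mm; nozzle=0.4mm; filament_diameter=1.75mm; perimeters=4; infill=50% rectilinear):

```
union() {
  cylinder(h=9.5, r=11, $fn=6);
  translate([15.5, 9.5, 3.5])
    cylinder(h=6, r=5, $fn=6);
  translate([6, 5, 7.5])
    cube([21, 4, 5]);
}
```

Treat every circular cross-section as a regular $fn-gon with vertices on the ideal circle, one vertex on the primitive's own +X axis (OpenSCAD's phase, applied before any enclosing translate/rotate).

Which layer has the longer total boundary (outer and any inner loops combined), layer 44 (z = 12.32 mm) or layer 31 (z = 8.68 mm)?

Layer 44 (z = 12.32): the cylinder does not reach this height (z outside [0, 9.5]); the cylinder at (15.5, 9.5) is absent (z outside [3.5, 9.5]); the cube at (6, 5) is present — its section is the full 21×4 rectangle (perimeter 50.00 mm); Taking the union: only the 21×4 cube at (6, 5) is present, so the union is just that shape — boundary = 50.00 mm. So its perimeter = 50.00 mm. Layer 31 (z = 8.68): the cylinder: section is a regular 6-gon, circumradius r=11 (perimeter = 2·6·11.000·sin(180°/6) = 66.00 mm); the r=5 cylinder at (15.5, 9.5) gives a regular 6-gon of circumradius 5 (constant along its height) (perimeter = 2·6·5.000·sin(180°/6) = 30.00 mm); the 21×4 cube at (6, 5) contributes its full rectangle (perimeter 50.00 mm); Merging all regions: the regions partially overlap (shared area 31.49 mm²), so the edge portions inside another operand are dropped and the merged outline is re-measured after clipping — boundary = 112.73 mm. So its perimeter = 112.73 mm. Layer 31 is larger (112.73 vs 50.00 mm).

layer 31 (z = 8.68 mm)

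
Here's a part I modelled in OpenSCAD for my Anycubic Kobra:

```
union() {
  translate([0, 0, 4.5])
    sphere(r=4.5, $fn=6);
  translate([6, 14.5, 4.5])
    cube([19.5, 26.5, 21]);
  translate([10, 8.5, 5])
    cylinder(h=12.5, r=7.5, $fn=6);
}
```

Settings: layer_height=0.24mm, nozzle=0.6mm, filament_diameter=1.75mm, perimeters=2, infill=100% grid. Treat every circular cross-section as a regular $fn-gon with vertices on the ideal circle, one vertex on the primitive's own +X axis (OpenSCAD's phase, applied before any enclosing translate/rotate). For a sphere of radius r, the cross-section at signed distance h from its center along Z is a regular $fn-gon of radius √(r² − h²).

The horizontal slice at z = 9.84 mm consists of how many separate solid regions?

At z = 9.84 mm: the sphere is absent (|z−center|=5.340 > r=4.5); the cube at (6, 14.5) (footprint 19.5×26.5) is included at this height; the r=7.5 cylinder at (10, 8.5) gives a regular 6-gon of circumradius 7.5 (constant along its height); Taking the union: the regions partially overlap (shared area 3.85 mm²), so overlapping operands fuse into one piece — 1 connected region. The result has 1 disconnected region.

1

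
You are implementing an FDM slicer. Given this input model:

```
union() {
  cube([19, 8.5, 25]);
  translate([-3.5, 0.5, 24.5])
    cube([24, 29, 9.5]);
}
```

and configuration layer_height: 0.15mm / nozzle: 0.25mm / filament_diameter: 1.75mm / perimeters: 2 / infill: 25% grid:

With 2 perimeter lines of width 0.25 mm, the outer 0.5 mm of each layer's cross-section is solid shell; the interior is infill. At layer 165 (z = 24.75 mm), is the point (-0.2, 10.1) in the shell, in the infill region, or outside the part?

At z = 24.75 mm: the cube (footprint 19×8.5) is included at this height; the 24×29 cube at (-3.5, 0.5) contributes its full rectangle; Combining (union): the regions partially overlap (shared area 152.00 mm²), so overlapping operands fuse into one piece — 1 connected region. Overall, the cross-section is a single solid region. The nearest boundary edge runs (-3.50, 0.50)→(-3.50, 29.50); distance from the point to it = 3.30 mm. The point is inside the cross-section and 3.30 mm from the nearest boundary — more than the 0.5 mm shell width (2 × 0.25), so it's in the infill interior.

infill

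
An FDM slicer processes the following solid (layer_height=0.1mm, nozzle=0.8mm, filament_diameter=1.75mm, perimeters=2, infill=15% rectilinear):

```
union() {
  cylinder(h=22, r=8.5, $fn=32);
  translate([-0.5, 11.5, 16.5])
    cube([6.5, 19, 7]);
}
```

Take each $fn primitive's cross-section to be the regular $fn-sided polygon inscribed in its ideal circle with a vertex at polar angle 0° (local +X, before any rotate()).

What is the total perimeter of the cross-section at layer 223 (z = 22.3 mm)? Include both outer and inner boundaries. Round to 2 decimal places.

51.00 mm

At z = 22.3 mm: the cylinder is absent (z outside [0, 22]); the cube at (-0.5, 11.5) is present — its section is the full 6.5×19 rectangle (perimeter 51.00 mm); Merging all regions: only the 6.5×19 cube at (-0.5, 11.5) is present, so the union is just that shape — boundary = 51.00 mm. Overall, the cross-section is a single solid region. Total boundary length (outer) = 51.00 mm.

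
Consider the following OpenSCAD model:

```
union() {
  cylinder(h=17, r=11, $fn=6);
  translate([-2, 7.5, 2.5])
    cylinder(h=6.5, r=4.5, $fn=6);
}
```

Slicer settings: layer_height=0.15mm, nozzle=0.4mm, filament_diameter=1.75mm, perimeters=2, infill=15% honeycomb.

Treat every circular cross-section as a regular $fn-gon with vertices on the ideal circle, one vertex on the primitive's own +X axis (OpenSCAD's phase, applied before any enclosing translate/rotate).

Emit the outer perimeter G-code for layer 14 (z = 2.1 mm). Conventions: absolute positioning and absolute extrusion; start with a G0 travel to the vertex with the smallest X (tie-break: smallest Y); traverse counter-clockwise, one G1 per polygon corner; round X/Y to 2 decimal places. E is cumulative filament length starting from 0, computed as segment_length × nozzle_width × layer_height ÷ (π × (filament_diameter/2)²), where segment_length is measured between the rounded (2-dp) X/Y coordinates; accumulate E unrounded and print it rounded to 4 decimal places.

G0 X-11.00 Y0.00 Z2.10
G1 X-5.50 Y-9.53 E0.2745
G1 X5.50 Y-9.53 E0.5489
G1 X11.00 Y0.00 E0.8233
G1 X5.50 Y9.53 E1.0978
G1 X-5.50 Y9.53 E1.3722
G1 X-11.00 Y0.00 E1.6467

At z = 2.1 mm: the cylinder: section is a regular 6-gon, circumradius r=11; the cylinder at (-2, 7.5) is not intersected at this z (z outside [2.5, 9]); Taking the union: only the r=11 cylinder is present, so the union is just that shape — 1 connected region. The outline is a single polygon with 6 vertices. Extrusion per mm of travel: 0.4 × 0.15 / (π × 0.875²) = 0.024945. Accumulating E over each segment gives final E = 1.6467.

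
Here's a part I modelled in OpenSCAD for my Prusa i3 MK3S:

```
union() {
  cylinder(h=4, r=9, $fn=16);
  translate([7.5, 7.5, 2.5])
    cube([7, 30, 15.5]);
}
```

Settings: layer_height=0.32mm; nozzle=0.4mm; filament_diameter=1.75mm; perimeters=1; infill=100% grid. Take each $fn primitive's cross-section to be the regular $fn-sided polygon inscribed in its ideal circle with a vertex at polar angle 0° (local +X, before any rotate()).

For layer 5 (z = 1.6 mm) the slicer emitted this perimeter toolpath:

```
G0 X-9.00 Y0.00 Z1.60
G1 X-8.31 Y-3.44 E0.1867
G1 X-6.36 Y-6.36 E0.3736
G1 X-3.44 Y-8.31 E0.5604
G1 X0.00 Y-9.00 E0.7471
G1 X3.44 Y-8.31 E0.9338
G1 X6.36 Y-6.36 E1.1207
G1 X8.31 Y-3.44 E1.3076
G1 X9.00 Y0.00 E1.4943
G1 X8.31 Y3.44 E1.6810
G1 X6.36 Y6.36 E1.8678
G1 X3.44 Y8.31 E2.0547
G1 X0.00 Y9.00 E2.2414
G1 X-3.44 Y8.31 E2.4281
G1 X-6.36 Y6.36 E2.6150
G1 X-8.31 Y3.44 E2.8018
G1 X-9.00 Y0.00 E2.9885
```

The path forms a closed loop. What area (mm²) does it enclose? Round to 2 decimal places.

Apply the shoelace formula to the sequence of (X, Y) vertices; enclosed area = 247.73 mm².

247.73 mm²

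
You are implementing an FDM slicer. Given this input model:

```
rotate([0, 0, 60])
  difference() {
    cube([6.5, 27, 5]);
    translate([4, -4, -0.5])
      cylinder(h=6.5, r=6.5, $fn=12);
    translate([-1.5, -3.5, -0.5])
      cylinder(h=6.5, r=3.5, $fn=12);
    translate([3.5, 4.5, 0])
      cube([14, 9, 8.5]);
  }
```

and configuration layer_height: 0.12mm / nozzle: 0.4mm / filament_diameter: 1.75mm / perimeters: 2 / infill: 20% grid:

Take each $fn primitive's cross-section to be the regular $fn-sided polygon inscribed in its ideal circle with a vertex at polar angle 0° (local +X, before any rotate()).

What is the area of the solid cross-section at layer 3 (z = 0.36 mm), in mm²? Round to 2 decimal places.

At z = 0.36 mm: the cube (footprint 6.5×27) is included at this height (area 175.50 mm²); the r=6.5 cylinder at (4, -4) gives a regular 12-gon of circumradius 6.5 (constant along its height) (area = (12/2)·6.500²·sin(360°/12) = 126.75 mm²); the r=3.5 cylinder at (-1.5, -3.5) gives a regular 12-gon of circumradius 3.5 (constant along its height) (area = (12/2)·3.500²·sin(360°/12) = 36.75 mm²); the 14×9 cube at (3.5, 4.5) contributes its full rectangle (area 126.00 mm²); After the difference (first − rest): starting from the 6.5×27 cube (175.50 mm²), the r=6.5 cylinder at (4, -4) partially overlaps it — only the 13.06 mm² overlap (of its 126.75 mm²) is removed, clipping the outline; the r=3.5 cylinder at (-1.5, -3.5) misses the remaining region (no effect); the 14×9 cube at (3.5, 4.5) partially overlaps it — only the 27.00 mm² overlap (of its 126.00 mm²) is removed, clipping the outline — area = 135.44 mm²; (whole slice rotated 60° about Z — lengths, areas and connectivity unchanged). Overall, the cross-section is a single solid region. Net area = 135.44 mm².

135.44 mm²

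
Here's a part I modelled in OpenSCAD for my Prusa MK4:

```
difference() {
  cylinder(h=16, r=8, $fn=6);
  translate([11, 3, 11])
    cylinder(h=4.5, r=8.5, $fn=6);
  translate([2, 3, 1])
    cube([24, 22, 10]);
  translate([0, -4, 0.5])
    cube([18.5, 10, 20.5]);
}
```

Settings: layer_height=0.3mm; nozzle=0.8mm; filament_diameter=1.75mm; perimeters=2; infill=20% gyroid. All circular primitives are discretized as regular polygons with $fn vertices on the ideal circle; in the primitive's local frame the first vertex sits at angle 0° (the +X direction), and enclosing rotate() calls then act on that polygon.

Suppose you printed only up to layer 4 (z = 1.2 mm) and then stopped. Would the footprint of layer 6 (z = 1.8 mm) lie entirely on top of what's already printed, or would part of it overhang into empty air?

entirely on top

Compare the two slices. At z = 1.2: the r=8 cylinder contributes a regular 6-gon of circumradius 8 (area = (6/2)·8.000²·sin(360°/6) = 166.28 mm²); the cylinder at (11, 3) is not intersected at this z (z outside [11, 15.5]); the 24×22 cube at (2, 3) contributes its full rectangle (area 528.00 mm²); the 18.5×10 cube at (0, -4) contributes its full rectangle (area 185.00 mm²); Subtracting the remaining from the first: starting from the r=8 cylinder (166.28 mm²), the 24×22 cube at (2, 3) partially overlaps it — only the 12.31 mm² overlap (of its 528.00 mm²) is removed, clipping the outline; the 18.5×10 cube at (0, -4) partially overlaps it — only the 54.78 mm² overlap (of its 185.00 mm²) is removed, clipping the outline — area = 99.18 mm². At z = 1.8: the r=8 cylinder contributes a regular 6-gon of circumradius 8 (area = (6/2)·8.000²·sin(360°/6) = 166.28 mm²); the cylinder at (11, 3) is absent (z outside [11, 15.5]); the cube at (2, 3) is present — its section is the full 24×22 rectangle (area 528.00 mm²); the cube at (0, -4) is present — its section is the full 18.5×10 rectangle (area 185.00 mm²); After the difference (first − rest): starting from the r=8 cylinder (166.28 mm²), the 24×22 cube at (2, 3) partially overlaps it — only the 12.31 mm² overlap (of its 528.00 mm²) is removed, clipping the outline; the 18.5×10 cube at (0, -4) partially overlaps it — only the 54.78 mm² overlap (of its 185.00 mm²) is removed, clipping the outline — area = 99.18 mm². Checking containment: the cross-section at z = 1.8 is a subset of the cross-section at z = 1.2.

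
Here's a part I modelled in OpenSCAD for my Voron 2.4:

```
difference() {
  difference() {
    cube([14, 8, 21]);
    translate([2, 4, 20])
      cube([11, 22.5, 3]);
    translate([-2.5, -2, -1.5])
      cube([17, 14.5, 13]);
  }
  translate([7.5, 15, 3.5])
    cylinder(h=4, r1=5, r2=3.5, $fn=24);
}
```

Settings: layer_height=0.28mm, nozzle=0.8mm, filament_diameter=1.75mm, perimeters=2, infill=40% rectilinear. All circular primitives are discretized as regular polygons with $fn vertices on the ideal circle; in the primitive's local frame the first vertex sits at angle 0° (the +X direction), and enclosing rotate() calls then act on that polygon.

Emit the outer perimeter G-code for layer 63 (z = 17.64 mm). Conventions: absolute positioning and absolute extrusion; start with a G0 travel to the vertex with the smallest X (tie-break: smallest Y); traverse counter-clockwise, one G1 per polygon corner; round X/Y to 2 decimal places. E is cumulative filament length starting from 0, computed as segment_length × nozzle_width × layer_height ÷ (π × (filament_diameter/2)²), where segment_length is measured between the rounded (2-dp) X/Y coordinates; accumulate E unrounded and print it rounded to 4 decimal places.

G0 X0.00 Y0.00 Z17.64
G1 X14.00 Y0.00 E1.3038
G1 X14.00 Y8.00 E2.0488
G1 X0.00 Y8.00 E3.3526
G1 X0.00 Y0.00 E4.0976

At z = 17.64 mm: the 14×8 cube contributes its full rectangle; the cube at (2, 4) does not reach this height (z outside [20, 23]); the cube at (-2.5, -2) is not intersected at this z (z outside [-1.5, 11.5]); Subtracting the remaining from the first: none of the subtracted shapes is present at this height, so the 14×8 cube is unchanged — 1 connected region; the cone at (7.5, 15) is absent (z outside [3.5, 7.5]); Taking the first minus the rest: none of the subtracted shapes is present at this height, so the result so far is unchanged — 1 connected region. The outline is a single polygon with 4 vertices. Extrusion per mm of travel: 0.8 × 0.28 / (π × 0.875²) = 0.093128. Accumulating E over each segment gives final E = 4.0976.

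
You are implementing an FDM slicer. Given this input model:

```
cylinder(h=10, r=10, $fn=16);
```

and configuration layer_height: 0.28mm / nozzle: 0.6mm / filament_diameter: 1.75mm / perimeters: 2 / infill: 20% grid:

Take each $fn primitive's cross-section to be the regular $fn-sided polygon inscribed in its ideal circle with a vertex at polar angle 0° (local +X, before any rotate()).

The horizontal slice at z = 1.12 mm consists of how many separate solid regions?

At z = 1.12 mm: the r=10 cylinder contributes a regular 16-gon of circumradius 10. The result has 1 disconnected region.

1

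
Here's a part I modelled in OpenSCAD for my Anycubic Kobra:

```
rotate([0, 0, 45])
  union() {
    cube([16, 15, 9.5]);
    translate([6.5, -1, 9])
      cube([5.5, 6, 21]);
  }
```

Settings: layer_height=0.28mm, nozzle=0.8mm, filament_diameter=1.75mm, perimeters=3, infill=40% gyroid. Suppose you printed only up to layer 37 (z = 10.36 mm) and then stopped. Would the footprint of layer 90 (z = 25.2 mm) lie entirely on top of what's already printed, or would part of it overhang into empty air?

Compare the two slices. At z = 10.36: the cube does not reach this height (z outside [0, 9.5]); the cube at (6.5, -1) (footprint 5.5×6) is included at this height (area 33.00 mm²); Combining (union): only the 5.5×6 cube at (6.5, -1) is present, so the union is just that shape — area = 33.00 mm²; (rotated 45° about Z; rotation is an isometry so areas/perimeters/island counts are preserved). At z = 25.2: the cube does not reach this height (z outside [0, 9.5]); the 5.5×6 cube at (6.5, -1) contributes its full rectangle (area 33.00 mm²); Combining (union): only the 5.5×6 cube at (6.5, -1) is present, so the union is just that shape — area = 33.00 mm²; (rotated 45° about Z; rotation is an isometry so areas/perimeters/island counts are preserved). Checking containment: the cross-section at z = 25.2 is a subset of the cross-section at z = 10.36.

entirely on top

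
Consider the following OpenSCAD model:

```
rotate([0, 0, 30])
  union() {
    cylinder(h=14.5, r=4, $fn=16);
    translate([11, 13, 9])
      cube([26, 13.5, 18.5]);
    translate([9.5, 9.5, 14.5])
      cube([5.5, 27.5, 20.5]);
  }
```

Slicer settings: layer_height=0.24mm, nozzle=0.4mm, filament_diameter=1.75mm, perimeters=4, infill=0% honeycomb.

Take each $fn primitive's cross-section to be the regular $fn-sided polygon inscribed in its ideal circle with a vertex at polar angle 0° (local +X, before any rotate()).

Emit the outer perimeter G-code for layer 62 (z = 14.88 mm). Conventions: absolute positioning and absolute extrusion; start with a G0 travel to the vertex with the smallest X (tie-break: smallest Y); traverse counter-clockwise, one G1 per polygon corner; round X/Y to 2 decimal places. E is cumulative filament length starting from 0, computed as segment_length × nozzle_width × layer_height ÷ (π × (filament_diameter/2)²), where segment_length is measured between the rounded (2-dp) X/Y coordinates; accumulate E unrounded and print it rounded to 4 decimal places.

At z = 14.88 mm: the cylinder does not reach this height (z outside [0, 14.5]); the cube at (11, 13) (footprint 26×13.5) is included at this height; the cube at (9.5, 9.5) (footprint 5.5×27.5) is included at this height; Taking the union: the regions partially overlap (shared area 54.00 mm²), so overlapping operands fuse into one piece — 1 connected region; (whole slice rotated 30° about Z — lengths, areas and connectivity unchanged). The outline is a single polygon with 8 vertices. Extrusion per mm of travel: 0.4 × 0.24 / (π × 0.875²) = 0.039912. Accumulating E over each segment gives final E = 4.3895.

G0 X-10.27 Y36.79 Z14.88
G1 X3.48 Y12.98 E1.0974
G1 X8.24 Y15.73 E1.3168
G1 X6.49 Y18.76 E1.4565
G1 X25.54 Y29.76 E2.3344
G1 X18.79 Y41.45 E2.8732
G1 X-0.26 Y30.45 E3.7512
G1 X-5.51 Y39.54 E4.1701
G1 X-10.27 Y36.79 E4.3895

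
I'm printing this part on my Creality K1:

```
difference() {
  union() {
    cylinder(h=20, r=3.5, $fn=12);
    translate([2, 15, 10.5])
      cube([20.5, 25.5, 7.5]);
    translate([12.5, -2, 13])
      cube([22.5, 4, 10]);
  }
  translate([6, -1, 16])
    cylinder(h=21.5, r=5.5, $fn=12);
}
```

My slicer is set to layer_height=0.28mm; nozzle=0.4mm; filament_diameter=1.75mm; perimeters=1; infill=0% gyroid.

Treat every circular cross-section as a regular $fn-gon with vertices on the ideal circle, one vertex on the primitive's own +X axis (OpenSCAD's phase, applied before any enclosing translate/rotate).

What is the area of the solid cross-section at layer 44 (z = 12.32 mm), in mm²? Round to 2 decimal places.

At z = 12.32 mm: the cylinder: section is a regular 12-gon, circumradius r=3.5 (area = (12/2)·3.500²·sin(360°/12) = 36.75 mm²); the cube at (2, 15) is present — its section is the full 20.5×25.5 rectangle (area 522.75 mm²); the cube at (12.5, -2) is absent (z outside [13, 23]); Merging all regions: the 2 present regions are separate (no shared area or edge), so areas and boundary lengths simply add and each stays a separate island — area = 559.50 mm²; the cylinder at (6, -1) is not intersected at this z (z outside [16, 37.5]); After the difference (first − rest): none of the subtracted shapes is present at this height, so that combined region is unchanged — area = 559.50 mm². Overall, the cross-section has 2 separate islands. Net area = 559.50 mm².

559.50 mm²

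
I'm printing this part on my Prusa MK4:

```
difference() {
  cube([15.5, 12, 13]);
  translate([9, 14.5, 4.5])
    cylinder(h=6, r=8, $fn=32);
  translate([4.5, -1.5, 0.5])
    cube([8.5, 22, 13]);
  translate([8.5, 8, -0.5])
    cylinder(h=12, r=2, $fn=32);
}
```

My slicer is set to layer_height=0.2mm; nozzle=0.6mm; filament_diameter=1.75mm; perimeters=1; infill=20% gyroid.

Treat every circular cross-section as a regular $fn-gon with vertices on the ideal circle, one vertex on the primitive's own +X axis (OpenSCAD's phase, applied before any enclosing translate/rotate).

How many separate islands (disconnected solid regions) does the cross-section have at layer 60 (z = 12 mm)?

2

At z = 12 mm: the 15.5×12 cube contributes its full rectangle; the cylinder at (9, 14.5) is not intersected at this z (z outside [4.5, 10.5]); the 8.5×22 cube at (4.5, -1.5) contributes its full rectangle; the cylinder at (8.5, 8) does not reach this height (z outside [-0.5, 11.5]); Subtracting the remaining from the first: starting from the 15.5×12 cube, the 8.5×22 cube at (4.5, -1.5) partially overlaps it — only the 102.00 mm² overlap (of its 187.00 mm²) is removed, clipping the outline — 2 connected regions. Overall, the cross-section has 2 separate islands. Island count = 2.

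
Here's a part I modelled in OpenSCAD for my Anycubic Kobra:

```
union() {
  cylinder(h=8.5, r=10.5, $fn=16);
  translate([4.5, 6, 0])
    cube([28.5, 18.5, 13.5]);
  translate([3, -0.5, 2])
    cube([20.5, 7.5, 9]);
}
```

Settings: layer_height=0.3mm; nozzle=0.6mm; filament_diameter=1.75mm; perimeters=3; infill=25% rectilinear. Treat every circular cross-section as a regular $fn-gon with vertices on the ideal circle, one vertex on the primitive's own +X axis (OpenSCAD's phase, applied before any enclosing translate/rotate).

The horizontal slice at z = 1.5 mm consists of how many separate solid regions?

At z = 1.5 mm: the r=10.5 cylinder gives a regular 16-gon of circumradius 10.5 (constant along its height); the cube at (4.5, 6) (footprint 28.5×18.5) is included at this height; the cube at (3, -0.5) is not intersected at this z (z outside [2, 11]); Merging all regions: the regions partially overlap (shared area 7.70 mm²), so overlapping operands fuse into one piece — 1 connected region. The result has 1 disconnected region.

1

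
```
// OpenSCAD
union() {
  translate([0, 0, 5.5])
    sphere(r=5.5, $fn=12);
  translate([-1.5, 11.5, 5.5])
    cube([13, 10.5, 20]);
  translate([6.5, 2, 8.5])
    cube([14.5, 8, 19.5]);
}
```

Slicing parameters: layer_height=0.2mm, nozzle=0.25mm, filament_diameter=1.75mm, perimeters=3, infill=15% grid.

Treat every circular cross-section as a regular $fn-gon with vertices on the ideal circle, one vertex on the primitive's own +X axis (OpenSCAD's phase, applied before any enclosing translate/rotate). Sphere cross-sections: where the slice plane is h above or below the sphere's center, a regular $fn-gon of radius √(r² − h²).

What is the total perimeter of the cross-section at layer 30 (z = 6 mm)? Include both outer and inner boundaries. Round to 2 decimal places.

81.02 mm

At z = 6 mm: the sphere: section is a regular 12-gon, circumradius = √(r²−h²) = √(5.5²−0.5²) = 5.477 (perimeter = 2·12·5.477·sin(180°/12) = 34.02 mm); the cube at (-1.5, 11.5) is present — its section is the full 13×10.5 rectangle (perimeter 47.00 mm); the cube at (6.5, 2) is not intersected at this z (z outside [8.5, 28]); Taking the union: the 2 present regions are separate (no shared area or edge), so areas and boundary lengths simply add and each stays a separate island — boundary = 81.02 mm. Overall, the cross-section has 2 separate islands. Total boundary length (outer) = 81.02 mm.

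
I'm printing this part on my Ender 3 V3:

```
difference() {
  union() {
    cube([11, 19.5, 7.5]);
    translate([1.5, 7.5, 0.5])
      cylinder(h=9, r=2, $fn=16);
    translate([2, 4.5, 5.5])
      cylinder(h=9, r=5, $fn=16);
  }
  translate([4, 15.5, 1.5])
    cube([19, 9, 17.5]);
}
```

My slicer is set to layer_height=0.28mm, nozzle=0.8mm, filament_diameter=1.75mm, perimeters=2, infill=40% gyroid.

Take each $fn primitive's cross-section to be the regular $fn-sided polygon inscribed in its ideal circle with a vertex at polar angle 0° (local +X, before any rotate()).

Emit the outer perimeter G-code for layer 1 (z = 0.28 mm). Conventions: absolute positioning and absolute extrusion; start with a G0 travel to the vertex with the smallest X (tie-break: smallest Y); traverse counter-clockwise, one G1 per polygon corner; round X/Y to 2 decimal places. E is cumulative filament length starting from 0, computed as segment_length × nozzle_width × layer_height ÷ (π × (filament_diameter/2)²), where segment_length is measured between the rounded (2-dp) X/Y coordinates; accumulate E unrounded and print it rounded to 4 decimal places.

G0 X0.00 Y0.00 Z0.28
G1 X11.00 Y0.00 E1.0244
G1 X11.00 Y19.50 E2.8404
G1 X0.00 Y19.50 E3.8648
G1 X0.00 Y0.00 E5.6808

At z = 0.28 mm: the cube is present — its section is the full 11×19.5 rectangle; the cylinder at (1.5, 7.5) does not reach this height (z outside [0.5, 9.5]); the cylinder at (2, 4.5) is not intersected at this z (z outside [5.5, 14.5]); Merging all regions: only the 11×19.5 cube is present, so the union is just that shape — 1 connected region; the cube at (4, 15.5) is absent (z outside [1.5, 19]); After the difference (first − rest): none of the subtracted shapes is present at this height, so that combined region is unchanged — 1 connected region. The outline is a single polygon with 4 vertices. Extrusion per mm of travel: 0.8 × 0.28 / (π × 0.875²) = 0.093128. Accumulating E over each segment gives final E = 5.6808.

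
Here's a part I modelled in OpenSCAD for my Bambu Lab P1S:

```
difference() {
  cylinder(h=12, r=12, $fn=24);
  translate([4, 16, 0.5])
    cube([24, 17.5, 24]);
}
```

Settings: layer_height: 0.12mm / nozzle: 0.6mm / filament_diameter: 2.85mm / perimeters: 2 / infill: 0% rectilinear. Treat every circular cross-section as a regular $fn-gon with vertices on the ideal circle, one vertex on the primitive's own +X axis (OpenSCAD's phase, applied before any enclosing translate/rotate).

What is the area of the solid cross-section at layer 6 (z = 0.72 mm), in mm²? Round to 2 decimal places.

447.24 mm²

At z = 0.72 mm: the r=12 cylinder gives a regular 24-gon of circumradius 12 (constant along its height) (area = (24/2)·12.000²·sin(360°/24) = 447.24 mm²); the cube at (4, 16) is present — its section is the full 24×17.5 rectangle (area 420.00 mm²); After the difference (first − rest): starting from the r=12 cylinder (447.24 mm²), the 24×17.5 cube at (4, 16) misses the remaining region (no effect) — area = 447.24 mm². Overall, the cross-section is a single solid region. Net area = 447.24 mm².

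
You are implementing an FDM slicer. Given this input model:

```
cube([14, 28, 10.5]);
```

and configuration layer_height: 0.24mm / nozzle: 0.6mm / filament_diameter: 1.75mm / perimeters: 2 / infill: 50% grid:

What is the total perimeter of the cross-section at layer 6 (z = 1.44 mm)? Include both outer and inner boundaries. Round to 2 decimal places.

At z = 1.44 mm: the 14×28 cube contributes its full rectangle (perimeter 84.00 mm). Overall, the cross-section is a single solid region. Total boundary length (outer) = 84.00 mm.

84.00 mm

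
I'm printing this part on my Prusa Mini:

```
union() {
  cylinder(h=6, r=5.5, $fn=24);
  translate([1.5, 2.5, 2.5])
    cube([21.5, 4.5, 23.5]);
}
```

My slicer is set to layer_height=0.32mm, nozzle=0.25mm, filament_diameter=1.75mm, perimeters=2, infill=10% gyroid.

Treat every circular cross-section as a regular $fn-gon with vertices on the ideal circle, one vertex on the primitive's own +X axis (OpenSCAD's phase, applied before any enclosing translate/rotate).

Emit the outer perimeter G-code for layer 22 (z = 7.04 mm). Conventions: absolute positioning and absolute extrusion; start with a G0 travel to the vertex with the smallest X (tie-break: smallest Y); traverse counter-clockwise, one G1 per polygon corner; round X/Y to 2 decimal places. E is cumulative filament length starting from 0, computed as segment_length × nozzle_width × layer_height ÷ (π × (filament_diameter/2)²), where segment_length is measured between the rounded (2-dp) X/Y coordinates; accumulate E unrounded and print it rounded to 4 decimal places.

At z = 7.04 mm: the cylinder does not reach this height (z outside [0, 6]); the 21.5×4.5 cube at (1.5, 2.5) contributes its full rectangle; Merging all regions: only the 21.5×4.5 cube at (1.5, 2.5) is present, so the union is just that shape — 1 connected region. The outline is a single polygon with 4 vertices. Extrusion per mm of travel: 0.25 × 0.32 / (π × 0.875²) = 0.033260. Accumulating E over each segment gives final E = 1.7295.

G0 X1.50 Y2.50 Z7.04
G1 X23.00 Y2.50 E0.7151
G1 X23.00 Y7.00 E0.8648
G1 X1.50 Y7.00 E1.5799
G1 X1.50 Y2.50 E1.7295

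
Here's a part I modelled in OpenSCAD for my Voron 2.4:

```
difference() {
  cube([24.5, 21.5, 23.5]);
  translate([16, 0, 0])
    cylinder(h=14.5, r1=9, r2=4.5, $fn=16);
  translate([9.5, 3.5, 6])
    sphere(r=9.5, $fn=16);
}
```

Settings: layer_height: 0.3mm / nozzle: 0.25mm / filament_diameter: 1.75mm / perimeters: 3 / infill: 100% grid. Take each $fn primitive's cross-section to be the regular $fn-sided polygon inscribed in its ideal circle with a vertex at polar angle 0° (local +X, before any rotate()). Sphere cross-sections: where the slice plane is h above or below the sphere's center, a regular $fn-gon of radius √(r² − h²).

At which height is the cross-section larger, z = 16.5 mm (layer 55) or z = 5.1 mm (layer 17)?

layer 55 (z = 16.5 mm)

Layer 55 (z = 16.5): the cube is present — its section is the full 24.5×21.5 rectangle (area 526.75 mm²); the cone at (16, 0) is not intersected at this z (z outside [0, 14.5]); the sphere at (9.5, 3.5) is absent (|z−center|=10.500 > r=9.5); Subtracting the remaining from the first: none of the subtracted shapes is present at this height, so the 24.5×21.5 cube is unchanged — area = 526.75 mm². So its area = 526.75 mm². Layer 17 (z = 5.1): the cube is present — its section is the full 24.5×21.5 rectangle (area 526.75 mm²); the cone at (16, 0) contributes a regular 16-gon of circumradius 7.417 (interpolated between r1=9 and r2=4.5 at t=0.352) (area = (16/2)·7.417²·sin(360°/16) = 168.43 mm²); the sphere at (9.5, 3.5): section is a regular 16-gon, circumradius = √(r²−h²) = √(9.5²−0.9²) = 9.457 (area = (16/2)·9.457²·sin(360°/16) = 273.82 mm²); Taking the first minus the rest: starting from the 24.5×21.5 cube (526.75 mm²), the cone at (16, 0) partially overlaps it — only the 84.21 mm² overlap (of its 168.43 mm²) is removed, clipping the outline; the r=9.5 sphere at (9.5, 3.5) partially overlaps it — only the 139.87 mm² overlap (of its 273.82 mm²) is removed, clipping the outline — area = 302.67 mm². So its area = 302.67 mm². Layer 55 is larger (526.75 vs 302.67 mm²).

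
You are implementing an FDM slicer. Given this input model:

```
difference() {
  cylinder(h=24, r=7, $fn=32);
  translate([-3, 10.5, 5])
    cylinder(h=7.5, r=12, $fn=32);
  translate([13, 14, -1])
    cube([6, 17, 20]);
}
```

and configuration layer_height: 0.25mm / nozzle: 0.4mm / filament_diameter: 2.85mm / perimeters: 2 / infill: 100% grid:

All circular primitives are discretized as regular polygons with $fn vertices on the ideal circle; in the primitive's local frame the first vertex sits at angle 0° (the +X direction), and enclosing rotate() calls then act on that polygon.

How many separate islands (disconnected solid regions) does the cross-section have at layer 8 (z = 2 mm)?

At z = 2 mm: the cylinder: section is a regular 32-gon, circumradius r=7; the cylinder at (-3, 10.5) does not reach this height (z outside [5, 12.5]); the cube at (13, 14) is present — its section is the full 6×17 rectangle; After the difference (first − rest): starting from the r=7 cylinder, the 6×17 cube at (13, 14) misses the remaining region (no effect) — 1 connected region. Overall, the cross-section is a single solid region. Island count = 1.

1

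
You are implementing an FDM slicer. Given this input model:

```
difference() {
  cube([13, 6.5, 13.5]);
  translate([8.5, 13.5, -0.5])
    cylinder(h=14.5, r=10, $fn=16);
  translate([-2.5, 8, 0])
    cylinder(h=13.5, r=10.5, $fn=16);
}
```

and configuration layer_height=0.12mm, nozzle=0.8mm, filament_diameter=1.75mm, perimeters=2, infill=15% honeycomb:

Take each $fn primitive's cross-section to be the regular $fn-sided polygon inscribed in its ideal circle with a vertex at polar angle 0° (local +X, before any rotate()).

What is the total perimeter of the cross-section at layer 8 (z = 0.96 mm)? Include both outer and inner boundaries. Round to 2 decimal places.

At z = 0.96 mm: the 13×6.5 cube contributes its full rectangle (perimeter 39.00 mm); the cylinder at (8.5, 13.5): section is a regular 16-gon, circumradius r=10 (perimeter = 2·16·10.000·sin(180°/16) = 62.43 mm); the r=10.5 cylinder at (-2.5, 8) contributes a regular 16-gon of circumradius 10.5 (perimeter = 2·16·10.500·sin(180°/16) = 65.55 mm); Subtracting the remaining from the first: starting from the 13×6.5 cube, the r=10 cylinder at (8.5, 13.5) partially overlaps it — only the 25.15 mm² overlap (of its 306.15 mm²) is removed, clipping the outline; the r=10.5 cylinder at (-2.5, 8) partially overlaps it — only the 31.34 mm² overlap (of its 337.53 mm²) is removed, clipping the outline — boundary = 24.71 mm. Overall, the cross-section is a single solid region. Total boundary length (outer) = 24.71 mm.

24.71 mm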